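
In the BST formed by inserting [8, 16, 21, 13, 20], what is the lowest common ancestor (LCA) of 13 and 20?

Tree insertion order: [8, 16, 21, 13, 20]
Tree (level-order array): [8, None, 16, 13, 21, None, None, 20]
In a BST, the LCA of p=13, q=20 is the first node v on the
root-to-leaf path with p <= v <= q (go left if both < v, right if both > v).
Walk from root:
  at 8: both 13 and 20 > 8, go right
  at 16: 13 <= 16 <= 20, this is the LCA
LCA = 16


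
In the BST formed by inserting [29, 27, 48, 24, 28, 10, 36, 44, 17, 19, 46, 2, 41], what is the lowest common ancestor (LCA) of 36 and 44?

Tree insertion order: [29, 27, 48, 24, 28, 10, 36, 44, 17, 19, 46, 2, 41]
Tree (level-order array): [29, 27, 48, 24, 28, 36, None, 10, None, None, None, None, 44, 2, 17, 41, 46, None, None, None, 19]
In a BST, the LCA of p=36, q=44 is the first node v on the
root-to-leaf path with p <= v <= q (go left if both < v, right if both > v).
Walk from root:
  at 29: both 36 and 44 > 29, go right
  at 48: both 36 and 44 < 48, go left
  at 36: 36 <= 36 <= 44, this is the LCA
LCA = 36


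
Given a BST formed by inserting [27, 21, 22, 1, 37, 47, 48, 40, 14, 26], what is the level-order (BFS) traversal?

Tree insertion order: [27, 21, 22, 1, 37, 47, 48, 40, 14, 26]
Tree (level-order array): [27, 21, 37, 1, 22, None, 47, None, 14, None, 26, 40, 48]
BFS from the root, enqueuing left then right child of each popped node:
  queue [27] -> pop 27, enqueue [21, 37], visited so far: [27]
  queue [21, 37] -> pop 21, enqueue [1, 22], visited so far: [27, 21]
  queue [37, 1, 22] -> pop 37, enqueue [47], visited so far: [27, 21, 37]
  queue [1, 22, 47] -> pop 1, enqueue [14], visited so far: [27, 21, 37, 1]
  queue [22, 47, 14] -> pop 22, enqueue [26], visited so far: [27, 21, 37, 1, 22]
  queue [47, 14, 26] -> pop 47, enqueue [40, 48], visited so far: [27, 21, 37, 1, 22, 47]
  queue [14, 26, 40, 48] -> pop 14, enqueue [none], visited so far: [27, 21, 37, 1, 22, 47, 14]
  queue [26, 40, 48] -> pop 26, enqueue [none], visited so far: [27, 21, 37, 1, 22, 47, 14, 26]
  queue [40, 48] -> pop 40, enqueue [none], visited so far: [27, 21, 37, 1, 22, 47, 14, 26, 40]
  queue [48] -> pop 48, enqueue [none], visited so far: [27, 21, 37, 1, 22, 47, 14, 26, 40, 48]
Result: [27, 21, 37, 1, 22, 47, 14, 26, 40, 48]


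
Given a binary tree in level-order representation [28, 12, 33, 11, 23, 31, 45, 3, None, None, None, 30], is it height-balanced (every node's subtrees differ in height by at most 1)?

Tree (level-order array): [28, 12, 33, 11, 23, 31, 45, 3, None, None, None, 30]
Definition: a tree is height-balanced if, at every node, |h(left) - h(right)| <= 1 (empty subtree has height -1).
Bottom-up per-node check:
  node 3: h_left=-1, h_right=-1, diff=0 [OK], height=0
  node 11: h_left=0, h_right=-1, diff=1 [OK], height=1
  node 23: h_left=-1, h_right=-1, diff=0 [OK], height=0
  node 12: h_left=1, h_right=0, diff=1 [OK], height=2
  node 30: h_left=-1, h_right=-1, diff=0 [OK], height=0
  node 31: h_left=0, h_right=-1, diff=1 [OK], height=1
  node 45: h_left=-1, h_right=-1, diff=0 [OK], height=0
  node 33: h_left=1, h_right=0, diff=1 [OK], height=2
  node 28: h_left=2, h_right=2, diff=0 [OK], height=3
All nodes satisfy the balance condition.
Result: Balanced


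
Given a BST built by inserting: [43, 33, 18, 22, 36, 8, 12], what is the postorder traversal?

Tree insertion order: [43, 33, 18, 22, 36, 8, 12]
Tree (level-order array): [43, 33, None, 18, 36, 8, 22, None, None, None, 12]
Postorder traversal: [12, 8, 22, 18, 36, 33, 43]


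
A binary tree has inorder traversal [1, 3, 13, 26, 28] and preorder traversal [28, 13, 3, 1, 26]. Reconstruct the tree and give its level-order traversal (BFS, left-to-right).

Inorder:  [1, 3, 13, 26, 28]
Preorder: [28, 13, 3, 1, 26]
Algorithm: preorder visits root first, so consume preorder in order;
for each root, split the current inorder slice at that value into
left-subtree inorder and right-subtree inorder, then recurse.
Recursive splits:
  root=28; inorder splits into left=[1, 3, 13, 26], right=[]
  root=13; inorder splits into left=[1, 3], right=[26]
  root=3; inorder splits into left=[1], right=[]
  root=1; inorder splits into left=[], right=[]
  root=26; inorder splits into left=[], right=[]
Reconstructed level-order: [28, 13, 3, 26, 1]


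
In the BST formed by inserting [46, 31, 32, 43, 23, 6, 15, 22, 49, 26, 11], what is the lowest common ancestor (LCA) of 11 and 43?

Tree insertion order: [46, 31, 32, 43, 23, 6, 15, 22, 49, 26, 11]
Tree (level-order array): [46, 31, 49, 23, 32, None, None, 6, 26, None, 43, None, 15, None, None, None, None, 11, 22]
In a BST, the LCA of p=11, q=43 is the first node v on the
root-to-leaf path with p <= v <= q (go left if both < v, right if both > v).
Walk from root:
  at 46: both 11 and 43 < 46, go left
  at 31: 11 <= 31 <= 43, this is the LCA
LCA = 31


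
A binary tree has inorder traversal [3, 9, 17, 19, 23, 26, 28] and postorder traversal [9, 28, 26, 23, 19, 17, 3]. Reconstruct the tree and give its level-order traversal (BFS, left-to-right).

Inorder:   [3, 9, 17, 19, 23, 26, 28]
Postorder: [9, 28, 26, 23, 19, 17, 3]
Algorithm: postorder visits root last, so walk postorder right-to-left;
each value is the root of the current inorder slice — split it at that
value, recurse on the right subtree first, then the left.
Recursive splits:
  root=3; inorder splits into left=[], right=[9, 17, 19, 23, 26, 28]
  root=17; inorder splits into left=[9], right=[19, 23, 26, 28]
  root=19; inorder splits into left=[], right=[23, 26, 28]
  root=23; inorder splits into left=[], right=[26, 28]
  root=26; inorder splits into left=[], right=[28]
  root=28; inorder splits into left=[], right=[]
  root=9; inorder splits into left=[], right=[]
Reconstructed level-order: [3, 17, 9, 19, 23, 26, 28]


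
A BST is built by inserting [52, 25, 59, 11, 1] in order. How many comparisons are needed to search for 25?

Search path for 25: 52 -> 25
Found: True
Comparisons: 2


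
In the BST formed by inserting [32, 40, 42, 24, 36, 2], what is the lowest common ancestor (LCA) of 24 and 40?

Tree insertion order: [32, 40, 42, 24, 36, 2]
Tree (level-order array): [32, 24, 40, 2, None, 36, 42]
In a BST, the LCA of p=24, q=40 is the first node v on the
root-to-leaf path with p <= v <= q (go left if both < v, right if both > v).
Walk from root:
  at 32: 24 <= 32 <= 40, this is the LCA
LCA = 32


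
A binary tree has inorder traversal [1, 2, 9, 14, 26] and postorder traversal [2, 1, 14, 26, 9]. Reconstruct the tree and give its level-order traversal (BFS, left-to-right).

Inorder:   [1, 2, 9, 14, 26]
Postorder: [2, 1, 14, 26, 9]
Algorithm: postorder visits root last, so walk postorder right-to-left;
each value is the root of the current inorder slice — split it at that
value, recurse on the right subtree first, then the left.
Recursive splits:
  root=9; inorder splits into left=[1, 2], right=[14, 26]
  root=26; inorder splits into left=[14], right=[]
  root=14; inorder splits into left=[], right=[]
  root=1; inorder splits into left=[], right=[2]
  root=2; inorder splits into left=[], right=[]
Reconstructed level-order: [9, 1, 26, 2, 14]


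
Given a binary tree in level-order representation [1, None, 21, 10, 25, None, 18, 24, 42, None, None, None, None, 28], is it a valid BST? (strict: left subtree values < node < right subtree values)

Level-order array: [1, None, 21, 10, 25, None, 18, 24, 42, None, None, None, None, 28]
Validate using subtree bounds (lo, hi): at each node, require lo < value < hi,
then recurse left with hi=value and right with lo=value.
Preorder trace (stopping at first violation):
  at node 1 with bounds (-inf, +inf): OK
  at node 21 with bounds (1, +inf): OK
  at node 10 with bounds (1, 21): OK
  at node 18 with bounds (10, 21): OK
  at node 25 with bounds (21, +inf): OK
  at node 24 with bounds (21, 25): OK
  at node 42 with bounds (25, +inf): OK
  at node 28 with bounds (25, 42): OK
No violation found at any node.
Result: Valid BST


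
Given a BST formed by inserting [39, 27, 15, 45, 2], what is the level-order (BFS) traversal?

Tree insertion order: [39, 27, 15, 45, 2]
Tree (level-order array): [39, 27, 45, 15, None, None, None, 2]
BFS from the root, enqueuing left then right child of each popped node:
  queue [39] -> pop 39, enqueue [27, 45], visited so far: [39]
  queue [27, 45] -> pop 27, enqueue [15], visited so far: [39, 27]
  queue [45, 15] -> pop 45, enqueue [none], visited so far: [39, 27, 45]
  queue [15] -> pop 15, enqueue [2], visited so far: [39, 27, 45, 15]
  queue [2] -> pop 2, enqueue [none], visited so far: [39, 27, 45, 15, 2]
Result: [39, 27, 45, 15, 2]


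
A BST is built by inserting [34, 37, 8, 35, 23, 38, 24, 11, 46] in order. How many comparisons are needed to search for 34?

Search path for 34: 34
Found: True
Comparisons: 1


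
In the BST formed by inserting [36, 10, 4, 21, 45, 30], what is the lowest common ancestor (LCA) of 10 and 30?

Tree insertion order: [36, 10, 4, 21, 45, 30]
Tree (level-order array): [36, 10, 45, 4, 21, None, None, None, None, None, 30]
In a BST, the LCA of p=10, q=30 is the first node v on the
root-to-leaf path with p <= v <= q (go left if both < v, right if both > v).
Walk from root:
  at 36: both 10 and 30 < 36, go left
  at 10: 10 <= 10 <= 30, this is the LCA
LCA = 10


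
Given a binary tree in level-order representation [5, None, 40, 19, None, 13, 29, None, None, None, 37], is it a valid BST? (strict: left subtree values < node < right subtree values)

Level-order array: [5, None, 40, 19, None, 13, 29, None, None, None, 37]
Validate using subtree bounds (lo, hi): at each node, require lo < value < hi,
then recurse left with hi=value and right with lo=value.
Preorder trace (stopping at first violation):
  at node 5 with bounds (-inf, +inf): OK
  at node 40 with bounds (5, +inf): OK
  at node 19 with bounds (5, 40): OK
  at node 13 with bounds (5, 19): OK
  at node 29 with bounds (19, 40): OK
  at node 37 with bounds (29, 40): OK
No violation found at any node.
Result: Valid BST


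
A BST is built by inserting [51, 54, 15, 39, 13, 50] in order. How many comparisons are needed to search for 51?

Search path for 51: 51
Found: True
Comparisons: 1


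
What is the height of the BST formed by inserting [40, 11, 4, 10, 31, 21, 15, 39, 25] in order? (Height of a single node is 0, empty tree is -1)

Insertion order: [40, 11, 4, 10, 31, 21, 15, 39, 25]
Tree (level-order array): [40, 11, None, 4, 31, None, 10, 21, 39, None, None, 15, 25]
Compute height bottom-up (empty subtree = -1):
  height(10) = 1 + max(-1, -1) = 0
  height(4) = 1 + max(-1, 0) = 1
  height(15) = 1 + max(-1, -1) = 0
  height(25) = 1 + max(-1, -1) = 0
  height(21) = 1 + max(0, 0) = 1
  height(39) = 1 + max(-1, -1) = 0
  height(31) = 1 + max(1, 0) = 2
  height(11) = 1 + max(1, 2) = 3
  height(40) = 1 + max(3, -1) = 4
Height = 4


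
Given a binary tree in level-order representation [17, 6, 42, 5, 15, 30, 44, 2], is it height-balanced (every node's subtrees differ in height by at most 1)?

Tree (level-order array): [17, 6, 42, 5, 15, 30, 44, 2]
Definition: a tree is height-balanced if, at every node, |h(left) - h(right)| <= 1 (empty subtree has height -1).
Bottom-up per-node check:
  node 2: h_left=-1, h_right=-1, diff=0 [OK], height=0
  node 5: h_left=0, h_right=-1, diff=1 [OK], height=1
  node 15: h_left=-1, h_right=-1, diff=0 [OK], height=0
  node 6: h_left=1, h_right=0, diff=1 [OK], height=2
  node 30: h_left=-1, h_right=-1, diff=0 [OK], height=0
  node 44: h_left=-1, h_right=-1, diff=0 [OK], height=0
  node 42: h_left=0, h_right=0, diff=0 [OK], height=1
  node 17: h_left=2, h_right=1, diff=1 [OK], height=3
All nodes satisfy the balance condition.
Result: Balanced


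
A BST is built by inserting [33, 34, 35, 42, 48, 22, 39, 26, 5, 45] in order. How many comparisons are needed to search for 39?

Search path for 39: 33 -> 34 -> 35 -> 42 -> 39
Found: True
Comparisons: 5


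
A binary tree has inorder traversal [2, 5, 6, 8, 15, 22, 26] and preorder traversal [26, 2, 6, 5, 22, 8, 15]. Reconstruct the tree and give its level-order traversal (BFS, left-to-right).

Inorder:  [2, 5, 6, 8, 15, 22, 26]
Preorder: [26, 2, 6, 5, 22, 8, 15]
Algorithm: preorder visits root first, so consume preorder in order;
for each root, split the current inorder slice at that value into
left-subtree inorder and right-subtree inorder, then recurse.
Recursive splits:
  root=26; inorder splits into left=[2, 5, 6, 8, 15, 22], right=[]
  root=2; inorder splits into left=[], right=[5, 6, 8, 15, 22]
  root=6; inorder splits into left=[5], right=[8, 15, 22]
  root=5; inorder splits into left=[], right=[]
  root=22; inorder splits into left=[8, 15], right=[]
  root=8; inorder splits into left=[], right=[15]
  root=15; inorder splits into left=[], right=[]
Reconstructed level-order: [26, 2, 6, 5, 22, 8, 15]


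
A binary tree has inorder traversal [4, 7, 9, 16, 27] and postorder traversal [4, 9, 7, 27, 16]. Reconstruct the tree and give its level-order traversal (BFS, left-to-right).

Inorder:   [4, 7, 9, 16, 27]
Postorder: [4, 9, 7, 27, 16]
Algorithm: postorder visits root last, so walk postorder right-to-left;
each value is the root of the current inorder slice — split it at that
value, recurse on the right subtree first, then the left.
Recursive splits:
  root=16; inorder splits into left=[4, 7, 9], right=[27]
  root=27; inorder splits into left=[], right=[]
  root=7; inorder splits into left=[4], right=[9]
  root=9; inorder splits into left=[], right=[]
  root=4; inorder splits into left=[], right=[]
Reconstructed level-order: [16, 7, 27, 4, 9]


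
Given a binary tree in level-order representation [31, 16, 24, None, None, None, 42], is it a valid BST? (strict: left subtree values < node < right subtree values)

Level-order array: [31, 16, 24, None, None, None, 42]
Validate using subtree bounds (lo, hi): at each node, require lo < value < hi,
then recurse left with hi=value and right with lo=value.
Preorder trace (stopping at first violation):
  at node 31 with bounds (-inf, +inf): OK
  at node 16 with bounds (-inf, 31): OK
  at node 24 with bounds (31, +inf): VIOLATION
Node 24 violates its bound: not (31 < 24 < +inf).
Result: Not a valid BST


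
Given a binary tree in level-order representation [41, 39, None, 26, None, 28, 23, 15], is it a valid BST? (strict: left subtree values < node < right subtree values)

Level-order array: [41, 39, None, 26, None, 28, 23, 15]
Validate using subtree bounds (lo, hi): at each node, require lo < value < hi,
then recurse left with hi=value and right with lo=value.
Preorder trace (stopping at first violation):
  at node 41 with bounds (-inf, +inf): OK
  at node 39 with bounds (-inf, 41): OK
  at node 26 with bounds (-inf, 39): OK
  at node 28 with bounds (-inf, 26): VIOLATION
Node 28 violates its bound: not (-inf < 28 < 26).
Result: Not a valid BST


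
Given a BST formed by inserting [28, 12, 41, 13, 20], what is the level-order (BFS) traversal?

Tree insertion order: [28, 12, 41, 13, 20]
Tree (level-order array): [28, 12, 41, None, 13, None, None, None, 20]
BFS from the root, enqueuing left then right child of each popped node:
  queue [28] -> pop 28, enqueue [12, 41], visited so far: [28]
  queue [12, 41] -> pop 12, enqueue [13], visited so far: [28, 12]
  queue [41, 13] -> pop 41, enqueue [none], visited so far: [28, 12, 41]
  queue [13] -> pop 13, enqueue [20], visited so far: [28, 12, 41, 13]
  queue [20] -> pop 20, enqueue [none], visited so far: [28, 12, 41, 13, 20]
Result: [28, 12, 41, 13, 20]


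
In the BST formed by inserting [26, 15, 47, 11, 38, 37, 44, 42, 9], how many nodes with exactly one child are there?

Tree built from: [26, 15, 47, 11, 38, 37, 44, 42, 9]
Tree (level-order array): [26, 15, 47, 11, None, 38, None, 9, None, 37, 44, None, None, None, None, 42]
Rule: These are nodes with exactly 1 non-null child.
Per-node child counts:
  node 26: 2 child(ren)
  node 15: 1 child(ren)
  node 11: 1 child(ren)
  node 9: 0 child(ren)
  node 47: 1 child(ren)
  node 38: 2 child(ren)
  node 37: 0 child(ren)
  node 44: 1 child(ren)
  node 42: 0 child(ren)
Matching nodes: [15, 11, 47, 44]
Count of nodes with exactly one child: 4


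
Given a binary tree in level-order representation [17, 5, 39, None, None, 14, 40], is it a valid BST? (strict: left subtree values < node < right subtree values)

Level-order array: [17, 5, 39, None, None, 14, 40]
Validate using subtree bounds (lo, hi): at each node, require lo < value < hi,
then recurse left with hi=value and right with lo=value.
Preorder trace (stopping at first violation):
  at node 17 with bounds (-inf, +inf): OK
  at node 5 with bounds (-inf, 17): OK
  at node 39 with bounds (17, +inf): OK
  at node 14 with bounds (17, 39): VIOLATION
Node 14 violates its bound: not (17 < 14 < 39).
Result: Not a valid BST


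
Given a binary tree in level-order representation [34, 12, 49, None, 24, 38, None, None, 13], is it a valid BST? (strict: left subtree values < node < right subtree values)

Level-order array: [34, 12, 49, None, 24, 38, None, None, 13]
Validate using subtree bounds (lo, hi): at each node, require lo < value < hi,
then recurse left with hi=value and right with lo=value.
Preorder trace (stopping at first violation):
  at node 34 with bounds (-inf, +inf): OK
  at node 12 with bounds (-inf, 34): OK
  at node 24 with bounds (12, 34): OK
  at node 13 with bounds (24, 34): VIOLATION
Node 13 violates its bound: not (24 < 13 < 34).
Result: Not a valid BST


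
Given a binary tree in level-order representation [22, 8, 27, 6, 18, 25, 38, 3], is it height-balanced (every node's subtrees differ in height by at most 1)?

Tree (level-order array): [22, 8, 27, 6, 18, 25, 38, 3]
Definition: a tree is height-balanced if, at every node, |h(left) - h(right)| <= 1 (empty subtree has height -1).
Bottom-up per-node check:
  node 3: h_left=-1, h_right=-1, diff=0 [OK], height=0
  node 6: h_left=0, h_right=-1, diff=1 [OK], height=1
  node 18: h_left=-1, h_right=-1, diff=0 [OK], height=0
  node 8: h_left=1, h_right=0, diff=1 [OK], height=2
  node 25: h_left=-1, h_right=-1, diff=0 [OK], height=0
  node 38: h_left=-1, h_right=-1, diff=0 [OK], height=0
  node 27: h_left=0, h_right=0, diff=0 [OK], height=1
  node 22: h_left=2, h_right=1, diff=1 [OK], height=3
All nodes satisfy the balance condition.
Result: Balanced


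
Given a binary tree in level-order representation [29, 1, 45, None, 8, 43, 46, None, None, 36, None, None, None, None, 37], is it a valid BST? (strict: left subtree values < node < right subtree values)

Level-order array: [29, 1, 45, None, 8, 43, 46, None, None, 36, None, None, None, None, 37]
Validate using subtree bounds (lo, hi): at each node, require lo < value < hi,
then recurse left with hi=value and right with lo=value.
Preorder trace (stopping at first violation):
  at node 29 with bounds (-inf, +inf): OK
  at node 1 with bounds (-inf, 29): OK
  at node 8 with bounds (1, 29): OK
  at node 45 with bounds (29, +inf): OK
  at node 43 with bounds (29, 45): OK
  at node 36 with bounds (29, 43): OK
  at node 37 with bounds (36, 43): OK
  at node 46 with bounds (45, +inf): OK
No violation found at any node.
Result: Valid BST


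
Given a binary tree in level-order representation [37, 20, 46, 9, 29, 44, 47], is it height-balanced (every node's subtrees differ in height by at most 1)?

Tree (level-order array): [37, 20, 46, 9, 29, 44, 47]
Definition: a tree is height-balanced if, at every node, |h(left) - h(right)| <= 1 (empty subtree has height -1).
Bottom-up per-node check:
  node 9: h_left=-1, h_right=-1, diff=0 [OK], height=0
  node 29: h_left=-1, h_right=-1, diff=0 [OK], height=0
  node 20: h_left=0, h_right=0, diff=0 [OK], height=1
  node 44: h_left=-1, h_right=-1, diff=0 [OK], height=0
  node 47: h_left=-1, h_right=-1, diff=0 [OK], height=0
  node 46: h_left=0, h_right=0, diff=0 [OK], height=1
  node 37: h_left=1, h_right=1, diff=0 [OK], height=2
All nodes satisfy the balance condition.
Result: Balanced


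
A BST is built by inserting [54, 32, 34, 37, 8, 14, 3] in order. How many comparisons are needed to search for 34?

Search path for 34: 54 -> 32 -> 34
Found: True
Comparisons: 3


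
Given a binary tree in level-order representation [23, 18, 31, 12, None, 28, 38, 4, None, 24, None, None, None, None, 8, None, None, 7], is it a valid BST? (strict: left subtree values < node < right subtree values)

Level-order array: [23, 18, 31, 12, None, 28, 38, 4, None, 24, None, None, None, None, 8, None, None, 7]
Validate using subtree bounds (lo, hi): at each node, require lo < value < hi,
then recurse left with hi=value and right with lo=value.
Preorder trace (stopping at first violation):
  at node 23 with bounds (-inf, +inf): OK
  at node 18 with bounds (-inf, 23): OK
  at node 12 with bounds (-inf, 18): OK
  at node 4 with bounds (-inf, 12): OK
  at node 8 with bounds (4, 12): OK
  at node 7 with bounds (4, 8): OK
  at node 31 with bounds (23, +inf): OK
  at node 28 with bounds (23, 31): OK
  at node 24 with bounds (23, 28): OK
  at node 38 with bounds (31, +inf): OK
No violation found at any node.
Result: Valid BST


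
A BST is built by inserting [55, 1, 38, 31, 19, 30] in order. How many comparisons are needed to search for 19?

Search path for 19: 55 -> 1 -> 38 -> 31 -> 19
Found: True
Comparisons: 5


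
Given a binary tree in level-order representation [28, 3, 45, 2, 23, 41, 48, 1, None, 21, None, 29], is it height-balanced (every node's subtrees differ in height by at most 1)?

Tree (level-order array): [28, 3, 45, 2, 23, 41, 48, 1, None, 21, None, 29]
Definition: a tree is height-balanced if, at every node, |h(left) - h(right)| <= 1 (empty subtree has height -1).
Bottom-up per-node check:
  node 1: h_left=-1, h_right=-1, diff=0 [OK], height=0
  node 2: h_left=0, h_right=-1, diff=1 [OK], height=1
  node 21: h_left=-1, h_right=-1, diff=0 [OK], height=0
  node 23: h_left=0, h_right=-1, diff=1 [OK], height=1
  node 3: h_left=1, h_right=1, diff=0 [OK], height=2
  node 29: h_left=-1, h_right=-1, diff=0 [OK], height=0
  node 41: h_left=0, h_right=-1, diff=1 [OK], height=1
  node 48: h_left=-1, h_right=-1, diff=0 [OK], height=0
  node 45: h_left=1, h_right=0, diff=1 [OK], height=2
  node 28: h_left=2, h_right=2, diff=0 [OK], height=3
All nodes satisfy the balance condition.
Result: Balanced


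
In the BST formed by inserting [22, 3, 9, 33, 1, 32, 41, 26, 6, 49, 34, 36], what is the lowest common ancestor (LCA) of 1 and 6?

Tree insertion order: [22, 3, 9, 33, 1, 32, 41, 26, 6, 49, 34, 36]
Tree (level-order array): [22, 3, 33, 1, 9, 32, 41, None, None, 6, None, 26, None, 34, 49, None, None, None, None, None, 36]
In a BST, the LCA of p=1, q=6 is the first node v on the
root-to-leaf path with p <= v <= q (go left if both < v, right if both > v).
Walk from root:
  at 22: both 1 and 6 < 22, go left
  at 3: 1 <= 3 <= 6, this is the LCA
LCA = 3


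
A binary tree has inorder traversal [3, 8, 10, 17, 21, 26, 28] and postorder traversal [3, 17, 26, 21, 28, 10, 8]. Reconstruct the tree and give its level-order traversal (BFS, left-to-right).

Inorder:   [3, 8, 10, 17, 21, 26, 28]
Postorder: [3, 17, 26, 21, 28, 10, 8]
Algorithm: postorder visits root last, so walk postorder right-to-left;
each value is the root of the current inorder slice — split it at that
value, recurse on the right subtree first, then the left.
Recursive splits:
  root=8; inorder splits into left=[3], right=[10, 17, 21, 26, 28]
  root=10; inorder splits into left=[], right=[17, 21, 26, 28]
  root=28; inorder splits into left=[17, 21, 26], right=[]
  root=21; inorder splits into left=[17], right=[26]
  root=26; inorder splits into left=[], right=[]
  root=17; inorder splits into left=[], right=[]
  root=3; inorder splits into left=[], right=[]
Reconstructed level-order: [8, 3, 10, 28, 21, 17, 26]


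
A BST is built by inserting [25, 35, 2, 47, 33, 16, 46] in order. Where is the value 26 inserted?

Starting tree (level order): [25, 2, 35, None, 16, 33, 47, None, None, None, None, 46]
Insertion path: 25 -> 35 -> 33
Result: insert 26 as left child of 33
Final tree (level order): [25, 2, 35, None, 16, 33, 47, None, None, 26, None, 46]


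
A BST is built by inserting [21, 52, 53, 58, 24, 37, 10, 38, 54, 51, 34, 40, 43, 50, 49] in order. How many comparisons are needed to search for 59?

Search path for 59: 21 -> 52 -> 53 -> 58
Found: False
Comparisons: 4


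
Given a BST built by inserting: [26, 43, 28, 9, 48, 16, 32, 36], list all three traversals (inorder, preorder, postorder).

Tree insertion order: [26, 43, 28, 9, 48, 16, 32, 36]
Tree (level-order array): [26, 9, 43, None, 16, 28, 48, None, None, None, 32, None, None, None, 36]
Inorder (L, root, R): [9, 16, 26, 28, 32, 36, 43, 48]
Preorder (root, L, R): [26, 9, 16, 43, 28, 32, 36, 48]
Postorder (L, R, root): [16, 9, 36, 32, 28, 48, 43, 26]


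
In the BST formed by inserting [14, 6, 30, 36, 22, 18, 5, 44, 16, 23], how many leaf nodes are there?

Tree built from: [14, 6, 30, 36, 22, 18, 5, 44, 16, 23]
Tree (level-order array): [14, 6, 30, 5, None, 22, 36, None, None, 18, 23, None, 44, 16]
Rule: A leaf has 0 children.
Per-node child counts:
  node 14: 2 child(ren)
  node 6: 1 child(ren)
  node 5: 0 child(ren)
  node 30: 2 child(ren)
  node 22: 2 child(ren)
  node 18: 1 child(ren)
  node 16: 0 child(ren)
  node 23: 0 child(ren)
  node 36: 1 child(ren)
  node 44: 0 child(ren)
Matching nodes: [5, 16, 23, 44]
Count of leaf nodes: 4


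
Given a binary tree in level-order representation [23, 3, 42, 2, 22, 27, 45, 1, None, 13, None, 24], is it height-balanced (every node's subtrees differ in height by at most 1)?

Tree (level-order array): [23, 3, 42, 2, 22, 27, 45, 1, None, 13, None, 24]
Definition: a tree is height-balanced if, at every node, |h(left) - h(right)| <= 1 (empty subtree has height -1).
Bottom-up per-node check:
  node 1: h_left=-1, h_right=-1, diff=0 [OK], height=0
  node 2: h_left=0, h_right=-1, diff=1 [OK], height=1
  node 13: h_left=-1, h_right=-1, diff=0 [OK], height=0
  node 22: h_left=0, h_right=-1, diff=1 [OK], height=1
  node 3: h_left=1, h_right=1, diff=0 [OK], height=2
  node 24: h_left=-1, h_right=-1, diff=0 [OK], height=0
  node 27: h_left=0, h_right=-1, diff=1 [OK], height=1
  node 45: h_left=-1, h_right=-1, diff=0 [OK], height=0
  node 42: h_left=1, h_right=0, diff=1 [OK], height=2
  node 23: h_left=2, h_right=2, diff=0 [OK], height=3
All nodes satisfy the balance condition.
Result: Balanced


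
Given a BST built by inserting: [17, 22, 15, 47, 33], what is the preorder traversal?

Tree insertion order: [17, 22, 15, 47, 33]
Tree (level-order array): [17, 15, 22, None, None, None, 47, 33]
Preorder traversal: [17, 15, 22, 47, 33]


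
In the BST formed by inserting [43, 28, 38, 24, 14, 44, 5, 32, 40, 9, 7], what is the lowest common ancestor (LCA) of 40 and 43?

Tree insertion order: [43, 28, 38, 24, 14, 44, 5, 32, 40, 9, 7]
Tree (level-order array): [43, 28, 44, 24, 38, None, None, 14, None, 32, 40, 5, None, None, None, None, None, None, 9, 7]
In a BST, the LCA of p=40, q=43 is the first node v on the
root-to-leaf path with p <= v <= q (go left if both < v, right if both > v).
Walk from root:
  at 43: 40 <= 43 <= 43, this is the LCA
LCA = 43


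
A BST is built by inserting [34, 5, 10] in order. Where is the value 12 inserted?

Starting tree (level order): [34, 5, None, None, 10]
Insertion path: 34 -> 5 -> 10
Result: insert 12 as right child of 10
Final tree (level order): [34, 5, None, None, 10, None, 12]


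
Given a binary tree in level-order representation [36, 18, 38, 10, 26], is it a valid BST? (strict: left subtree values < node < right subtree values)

Level-order array: [36, 18, 38, 10, 26]
Validate using subtree bounds (lo, hi): at each node, require lo < value < hi,
then recurse left with hi=value and right with lo=value.
Preorder trace (stopping at first violation):
  at node 36 with bounds (-inf, +inf): OK
  at node 18 with bounds (-inf, 36): OK
  at node 10 with bounds (-inf, 18): OK
  at node 26 with bounds (18, 36): OK
  at node 38 with bounds (36, +inf): OK
No violation found at any node.
Result: Valid BST


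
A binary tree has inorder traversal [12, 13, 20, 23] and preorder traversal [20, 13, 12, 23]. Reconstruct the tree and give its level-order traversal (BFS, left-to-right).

Inorder:  [12, 13, 20, 23]
Preorder: [20, 13, 12, 23]
Algorithm: preorder visits root first, so consume preorder in order;
for each root, split the current inorder slice at that value into
left-subtree inorder and right-subtree inorder, then recurse.
Recursive splits:
  root=20; inorder splits into left=[12, 13], right=[23]
  root=13; inorder splits into left=[12], right=[]
  root=12; inorder splits into left=[], right=[]
  root=23; inorder splits into left=[], right=[]
Reconstructed level-order: [20, 13, 23, 12]


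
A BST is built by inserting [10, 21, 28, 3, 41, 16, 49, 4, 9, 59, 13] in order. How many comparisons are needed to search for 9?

Search path for 9: 10 -> 3 -> 4 -> 9
Found: True
Comparisons: 4


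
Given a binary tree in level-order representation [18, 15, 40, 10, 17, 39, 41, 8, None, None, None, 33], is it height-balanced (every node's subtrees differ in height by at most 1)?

Tree (level-order array): [18, 15, 40, 10, 17, 39, 41, 8, None, None, None, 33]
Definition: a tree is height-balanced if, at every node, |h(left) - h(right)| <= 1 (empty subtree has height -1).
Bottom-up per-node check:
  node 8: h_left=-1, h_right=-1, diff=0 [OK], height=0
  node 10: h_left=0, h_right=-1, diff=1 [OK], height=1
  node 17: h_left=-1, h_right=-1, diff=0 [OK], height=0
  node 15: h_left=1, h_right=0, diff=1 [OK], height=2
  node 33: h_left=-1, h_right=-1, diff=0 [OK], height=0
  node 39: h_left=0, h_right=-1, diff=1 [OK], height=1
  node 41: h_left=-1, h_right=-1, diff=0 [OK], height=0
  node 40: h_left=1, h_right=0, diff=1 [OK], height=2
  node 18: h_left=2, h_right=2, diff=0 [OK], height=3
All nodes satisfy the balance condition.
Result: Balanced


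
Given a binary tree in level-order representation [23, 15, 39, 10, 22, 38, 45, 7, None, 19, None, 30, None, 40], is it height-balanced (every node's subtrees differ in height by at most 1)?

Tree (level-order array): [23, 15, 39, 10, 22, 38, 45, 7, None, 19, None, 30, None, 40]
Definition: a tree is height-balanced if, at every node, |h(left) - h(right)| <= 1 (empty subtree has height -1).
Bottom-up per-node check:
  node 7: h_left=-1, h_right=-1, diff=0 [OK], height=0
  node 10: h_left=0, h_right=-1, diff=1 [OK], height=1
  node 19: h_left=-1, h_right=-1, diff=0 [OK], height=0
  node 22: h_left=0, h_right=-1, diff=1 [OK], height=1
  node 15: h_left=1, h_right=1, diff=0 [OK], height=2
  node 30: h_left=-1, h_right=-1, diff=0 [OK], height=0
  node 38: h_left=0, h_right=-1, diff=1 [OK], height=1
  node 40: h_left=-1, h_right=-1, diff=0 [OK], height=0
  node 45: h_left=0, h_right=-1, diff=1 [OK], height=1
  node 39: h_left=1, h_right=1, diff=0 [OK], height=2
  node 23: h_left=2, h_right=2, diff=0 [OK], height=3
All nodes satisfy the balance condition.
Result: Balanced


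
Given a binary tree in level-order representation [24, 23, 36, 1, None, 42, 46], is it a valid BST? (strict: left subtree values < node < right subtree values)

Level-order array: [24, 23, 36, 1, None, 42, 46]
Validate using subtree bounds (lo, hi): at each node, require lo < value < hi,
then recurse left with hi=value and right with lo=value.
Preorder trace (stopping at first violation):
  at node 24 with bounds (-inf, +inf): OK
  at node 23 with bounds (-inf, 24): OK
  at node 1 with bounds (-inf, 23): OK
  at node 36 with bounds (24, +inf): OK
  at node 42 with bounds (24, 36): VIOLATION
Node 42 violates its bound: not (24 < 42 < 36).
Result: Not a valid BST


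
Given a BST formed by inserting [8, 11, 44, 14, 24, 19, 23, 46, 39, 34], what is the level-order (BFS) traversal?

Tree insertion order: [8, 11, 44, 14, 24, 19, 23, 46, 39, 34]
Tree (level-order array): [8, None, 11, None, 44, 14, 46, None, 24, None, None, 19, 39, None, 23, 34]
BFS from the root, enqueuing left then right child of each popped node:
  queue [8] -> pop 8, enqueue [11], visited so far: [8]
  queue [11] -> pop 11, enqueue [44], visited so far: [8, 11]
  queue [44] -> pop 44, enqueue [14, 46], visited so far: [8, 11, 44]
  queue [14, 46] -> pop 14, enqueue [24], visited so far: [8, 11, 44, 14]
  queue [46, 24] -> pop 46, enqueue [none], visited so far: [8, 11, 44, 14, 46]
  queue [24] -> pop 24, enqueue [19, 39], visited so far: [8, 11, 44, 14, 46, 24]
  queue [19, 39] -> pop 19, enqueue [23], visited so far: [8, 11, 44, 14, 46, 24, 19]
  queue [39, 23] -> pop 39, enqueue [34], visited so far: [8, 11, 44, 14, 46, 24, 19, 39]
  queue [23, 34] -> pop 23, enqueue [none], visited so far: [8, 11, 44, 14, 46, 24, 19, 39, 23]
  queue [34] -> pop 34, enqueue [none], visited so far: [8, 11, 44, 14, 46, 24, 19, 39, 23, 34]
Result: [8, 11, 44, 14, 46, 24, 19, 39, 23, 34]


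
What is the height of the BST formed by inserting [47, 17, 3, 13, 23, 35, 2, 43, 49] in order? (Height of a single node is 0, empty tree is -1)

Insertion order: [47, 17, 3, 13, 23, 35, 2, 43, 49]
Tree (level-order array): [47, 17, 49, 3, 23, None, None, 2, 13, None, 35, None, None, None, None, None, 43]
Compute height bottom-up (empty subtree = -1):
  height(2) = 1 + max(-1, -1) = 0
  height(13) = 1 + max(-1, -1) = 0
  height(3) = 1 + max(0, 0) = 1
  height(43) = 1 + max(-1, -1) = 0
  height(35) = 1 + max(-1, 0) = 1
  height(23) = 1 + max(-1, 1) = 2
  height(17) = 1 + max(1, 2) = 3
  height(49) = 1 + max(-1, -1) = 0
  height(47) = 1 + max(3, 0) = 4
Height = 4


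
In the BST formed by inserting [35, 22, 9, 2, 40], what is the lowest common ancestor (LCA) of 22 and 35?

Tree insertion order: [35, 22, 9, 2, 40]
Tree (level-order array): [35, 22, 40, 9, None, None, None, 2]
In a BST, the LCA of p=22, q=35 is the first node v on the
root-to-leaf path with p <= v <= q (go left if both < v, right if both > v).
Walk from root:
  at 35: 22 <= 35 <= 35, this is the LCA
LCA = 35


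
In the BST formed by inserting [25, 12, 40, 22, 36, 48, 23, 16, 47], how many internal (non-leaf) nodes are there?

Tree built from: [25, 12, 40, 22, 36, 48, 23, 16, 47]
Tree (level-order array): [25, 12, 40, None, 22, 36, 48, 16, 23, None, None, 47]
Rule: An internal node has at least one child.
Per-node child counts:
  node 25: 2 child(ren)
  node 12: 1 child(ren)
  node 22: 2 child(ren)
  node 16: 0 child(ren)
  node 23: 0 child(ren)
  node 40: 2 child(ren)
  node 36: 0 child(ren)
  node 48: 1 child(ren)
  node 47: 0 child(ren)
Matching nodes: [25, 12, 22, 40, 48]
Count of internal (non-leaf) nodes: 5


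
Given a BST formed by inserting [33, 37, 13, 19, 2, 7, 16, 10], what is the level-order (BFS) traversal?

Tree insertion order: [33, 37, 13, 19, 2, 7, 16, 10]
Tree (level-order array): [33, 13, 37, 2, 19, None, None, None, 7, 16, None, None, 10]
BFS from the root, enqueuing left then right child of each popped node:
  queue [33] -> pop 33, enqueue [13, 37], visited so far: [33]
  queue [13, 37] -> pop 13, enqueue [2, 19], visited so far: [33, 13]
  queue [37, 2, 19] -> pop 37, enqueue [none], visited so far: [33, 13, 37]
  queue [2, 19] -> pop 2, enqueue [7], visited so far: [33, 13, 37, 2]
  queue [19, 7] -> pop 19, enqueue [16], visited so far: [33, 13, 37, 2, 19]
  queue [7, 16] -> pop 7, enqueue [10], visited so far: [33, 13, 37, 2, 19, 7]
  queue [16, 10] -> pop 16, enqueue [none], visited so far: [33, 13, 37, 2, 19, 7, 16]
  queue [10] -> pop 10, enqueue [none], visited so far: [33, 13, 37, 2, 19, 7, 16, 10]
Result: [33, 13, 37, 2, 19, 7, 16, 10]


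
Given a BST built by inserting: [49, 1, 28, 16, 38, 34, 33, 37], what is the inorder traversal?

Tree insertion order: [49, 1, 28, 16, 38, 34, 33, 37]
Tree (level-order array): [49, 1, None, None, 28, 16, 38, None, None, 34, None, 33, 37]
Inorder traversal: [1, 16, 28, 33, 34, 37, 38, 49]


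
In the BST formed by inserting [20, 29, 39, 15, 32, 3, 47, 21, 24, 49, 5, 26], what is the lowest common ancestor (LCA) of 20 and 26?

Tree insertion order: [20, 29, 39, 15, 32, 3, 47, 21, 24, 49, 5, 26]
Tree (level-order array): [20, 15, 29, 3, None, 21, 39, None, 5, None, 24, 32, 47, None, None, None, 26, None, None, None, 49]
In a BST, the LCA of p=20, q=26 is the first node v on the
root-to-leaf path with p <= v <= q (go left if both < v, right if both > v).
Walk from root:
  at 20: 20 <= 20 <= 26, this is the LCA
LCA = 20


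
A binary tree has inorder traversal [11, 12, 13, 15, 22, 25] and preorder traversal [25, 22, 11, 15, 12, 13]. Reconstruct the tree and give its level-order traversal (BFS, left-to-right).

Inorder:  [11, 12, 13, 15, 22, 25]
Preorder: [25, 22, 11, 15, 12, 13]
Algorithm: preorder visits root first, so consume preorder in order;
for each root, split the current inorder slice at that value into
left-subtree inorder and right-subtree inorder, then recurse.
Recursive splits:
  root=25; inorder splits into left=[11, 12, 13, 15, 22], right=[]
  root=22; inorder splits into left=[11, 12, 13, 15], right=[]
  root=11; inorder splits into left=[], right=[12, 13, 15]
  root=15; inorder splits into left=[12, 13], right=[]
  root=12; inorder splits into left=[], right=[13]
  root=13; inorder splits into left=[], right=[]
Reconstructed level-order: [25, 22, 11, 15, 12, 13]


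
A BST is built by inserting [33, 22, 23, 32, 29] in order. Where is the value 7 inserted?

Starting tree (level order): [33, 22, None, None, 23, None, 32, 29]
Insertion path: 33 -> 22
Result: insert 7 as left child of 22
Final tree (level order): [33, 22, None, 7, 23, None, None, None, 32, 29]


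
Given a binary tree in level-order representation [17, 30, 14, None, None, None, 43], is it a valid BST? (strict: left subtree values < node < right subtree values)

Level-order array: [17, 30, 14, None, None, None, 43]
Validate using subtree bounds (lo, hi): at each node, require lo < value < hi,
then recurse left with hi=value and right with lo=value.
Preorder trace (stopping at first violation):
  at node 17 with bounds (-inf, +inf): OK
  at node 30 with bounds (-inf, 17): VIOLATION
Node 30 violates its bound: not (-inf < 30 < 17).
Result: Not a valid BST


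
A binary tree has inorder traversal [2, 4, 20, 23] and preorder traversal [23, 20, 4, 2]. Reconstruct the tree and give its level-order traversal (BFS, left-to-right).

Inorder:  [2, 4, 20, 23]
Preorder: [23, 20, 4, 2]
Algorithm: preorder visits root first, so consume preorder in order;
for each root, split the current inorder slice at that value into
left-subtree inorder and right-subtree inorder, then recurse.
Recursive splits:
  root=23; inorder splits into left=[2, 4, 20], right=[]
  root=20; inorder splits into left=[2, 4], right=[]
  root=4; inorder splits into left=[2], right=[]
  root=2; inorder splits into left=[], right=[]
Reconstructed level-order: [23, 20, 4, 2]


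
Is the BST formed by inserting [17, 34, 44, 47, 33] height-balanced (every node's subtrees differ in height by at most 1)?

Tree (level-order array): [17, None, 34, 33, 44, None, None, None, 47]
Definition: a tree is height-balanced if, at every node, |h(left) - h(right)| <= 1 (empty subtree has height -1).
Bottom-up per-node check:
  node 33: h_left=-1, h_right=-1, diff=0 [OK], height=0
  node 47: h_left=-1, h_right=-1, diff=0 [OK], height=0
  node 44: h_left=-1, h_right=0, diff=1 [OK], height=1
  node 34: h_left=0, h_right=1, diff=1 [OK], height=2
  node 17: h_left=-1, h_right=2, diff=3 [FAIL (|-1-2|=3 > 1)], height=3
Node 17 violates the condition: |-1 - 2| = 3 > 1.
Result: Not balanced


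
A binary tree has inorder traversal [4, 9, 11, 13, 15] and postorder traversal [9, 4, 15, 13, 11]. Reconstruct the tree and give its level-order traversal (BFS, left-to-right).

Inorder:   [4, 9, 11, 13, 15]
Postorder: [9, 4, 15, 13, 11]
Algorithm: postorder visits root last, so walk postorder right-to-left;
each value is the root of the current inorder slice — split it at that
value, recurse on the right subtree first, then the left.
Recursive splits:
  root=11; inorder splits into left=[4, 9], right=[13, 15]
  root=13; inorder splits into left=[], right=[15]
  root=15; inorder splits into left=[], right=[]
  root=4; inorder splits into left=[], right=[9]
  root=9; inorder splits into left=[], right=[]
Reconstructed level-order: [11, 4, 13, 9, 15]
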